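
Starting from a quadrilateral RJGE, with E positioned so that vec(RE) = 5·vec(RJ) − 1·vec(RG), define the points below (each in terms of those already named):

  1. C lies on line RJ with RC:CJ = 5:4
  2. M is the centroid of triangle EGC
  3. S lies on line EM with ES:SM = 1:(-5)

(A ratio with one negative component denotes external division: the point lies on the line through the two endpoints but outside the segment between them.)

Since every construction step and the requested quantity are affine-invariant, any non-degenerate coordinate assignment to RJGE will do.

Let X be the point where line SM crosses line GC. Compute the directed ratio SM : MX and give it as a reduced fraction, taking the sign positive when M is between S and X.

Set R = (0, 0), J = (1, 0), G = (0, 1), E = (5, -1); any affine frame gives the same invariant.
1. C lies on line RJ with RC:CJ = 5:4 ⇒ C = (5/9, 0)
2. M is the centroid of triangle EGC ⇒ M = (50/27, 0)
3. S lies on line EM with ES:SM = 1:(-5) ⇒ S = (625/108, -5/4)
line SM meets GC at X = (5/18, 1/2)
M = S + t·(X−S) with t = 5/7, so SM:MX = 5/7:2/7

SM:MX = 5/2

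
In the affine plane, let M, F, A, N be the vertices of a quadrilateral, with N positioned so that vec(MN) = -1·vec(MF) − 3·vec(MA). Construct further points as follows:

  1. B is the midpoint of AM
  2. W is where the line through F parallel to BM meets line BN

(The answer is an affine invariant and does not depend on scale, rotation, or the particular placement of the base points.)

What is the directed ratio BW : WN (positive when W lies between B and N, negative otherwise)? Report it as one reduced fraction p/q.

Work in coordinates with M = (0, 0), F = (1, 0), A = (0, 1), N = (-1, -3).
1. B is the midpoint of AM ⇒ B = (0, 1/2)
2. W is where the line through F parallel to BM meets line BN ⇒ W = (1, 4)
W = B + t·(N−B) with t = -1, so BW:WN = t:(1−t) = -1:2

BW:WN = -1/2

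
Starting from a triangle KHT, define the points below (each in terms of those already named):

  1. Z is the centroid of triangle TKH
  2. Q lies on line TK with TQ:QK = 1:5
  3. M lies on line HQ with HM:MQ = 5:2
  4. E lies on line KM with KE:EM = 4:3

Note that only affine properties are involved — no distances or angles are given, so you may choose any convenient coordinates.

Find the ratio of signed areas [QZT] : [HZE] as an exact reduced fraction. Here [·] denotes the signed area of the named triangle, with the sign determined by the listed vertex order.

[QZT]:[HZE] = 49/46

Assign K = (0, 0), H = (1, 0), T = (0, 1) — the answer is frame-independent, so this choice is without loss of generality.
1. Z is the centroid of triangle TKH ⇒ Z = (1/3, 1/3)
2. Q lies on line TK with TQ:QK = 1:5 ⇒ Q = (0, 5/6)
3. M lies on line HQ with HM:MQ = 5:2 ⇒ M = (2/7, 25/42)
4. E lies on line KM with KE:EM = 4:3 ⇒ E = (8/49, 50/147)
2·[QZT] = 1/18, 2·[HZE] = 23/441
[QZT]:[HZE] = 1/18:23/441 = 49/46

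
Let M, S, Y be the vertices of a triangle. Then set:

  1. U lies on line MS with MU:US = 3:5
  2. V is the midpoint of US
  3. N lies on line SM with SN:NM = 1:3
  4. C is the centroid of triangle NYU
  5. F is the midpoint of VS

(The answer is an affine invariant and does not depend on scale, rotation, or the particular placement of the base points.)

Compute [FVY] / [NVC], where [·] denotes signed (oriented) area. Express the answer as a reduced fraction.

Assign M = (0, 0), S = (1, 0), Y = (0, 1) — the answer is frame-independent, so this choice is without loss of generality.
1. U lies on line MS with MU:US = 3:5 ⇒ U = (3/8, 0)
2. V is the midpoint of US ⇒ V = (11/16, 0)
3. N lies on line SM with SN:NM = 1:3 ⇒ N = (3/4, 0)
4. C is the centroid of triangle NYU ⇒ C = (3/8, 1/3)
5. F is the midpoint of VS ⇒ F = (27/32, 0)
2·[FVY] = -5/32, 2·[NVC] = -1/48
[FVY]:[NVC] = -5/32:-1/48 = 15/2

[FVY]:[NVC] = 15/2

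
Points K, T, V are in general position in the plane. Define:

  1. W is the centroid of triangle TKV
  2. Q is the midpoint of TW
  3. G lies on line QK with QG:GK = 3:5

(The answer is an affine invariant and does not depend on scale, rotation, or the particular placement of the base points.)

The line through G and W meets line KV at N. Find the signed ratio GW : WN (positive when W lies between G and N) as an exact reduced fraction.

GW:WN = 1/4

Work in coordinates with K = (0, 0), T = (1, 0), V = (0, 1).
1. W is the centroid of triangle TKV ⇒ W = (1/3, 1/3)
2. Q is the midpoint of TW ⇒ Q = (2/3, 1/6)
3. G lies on line QK with QG:GK = 3:5 ⇒ G = (5/12, 5/48)
line GW meets KV at N = (0, 5/4)
W = G + t·(N−G) with t = 1/5, so GW:WN = 1/5:4/5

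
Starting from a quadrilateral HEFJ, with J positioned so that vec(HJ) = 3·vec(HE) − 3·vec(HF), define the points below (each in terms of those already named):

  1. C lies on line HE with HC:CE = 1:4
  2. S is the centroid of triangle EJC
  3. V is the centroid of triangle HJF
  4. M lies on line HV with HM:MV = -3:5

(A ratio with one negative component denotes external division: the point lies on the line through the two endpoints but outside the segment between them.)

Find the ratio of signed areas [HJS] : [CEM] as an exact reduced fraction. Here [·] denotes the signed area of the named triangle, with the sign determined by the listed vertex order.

[HJS]:[CEM] = 3/2

Set H = (0, 0), E = (1, 0), F = (0, 1), J = (3, -3); any affine frame gives the same invariant.
1. C lies on line HE with HC:CE = 1:4 ⇒ C = (1/5, 0)
2. S is the centroid of triangle EJC ⇒ S = (7/5, -1)
3. V is the centroid of triangle HJF ⇒ V = (1, -2/3)
4. M lies on line HV with HM:MV = -3:5 ⇒ M = (-3/2, 1)
2·[HJS] = 6/5, 2·[CEM] = 4/5
[HJS]:[CEM] = 6/5:4/5 = 3/2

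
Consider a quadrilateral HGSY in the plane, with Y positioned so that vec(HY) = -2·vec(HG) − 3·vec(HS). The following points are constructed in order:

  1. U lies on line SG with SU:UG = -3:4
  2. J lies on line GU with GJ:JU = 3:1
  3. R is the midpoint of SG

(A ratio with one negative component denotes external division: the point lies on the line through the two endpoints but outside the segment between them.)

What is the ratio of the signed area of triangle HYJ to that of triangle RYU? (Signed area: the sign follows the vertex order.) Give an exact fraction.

[HYJ]:[RYU] = 4/7

Assign H = (0, 0), G = (1, 0), S = (0, 1), Y = (-2, -3) — the answer is frame-independent, so this choice is without loss of generality.
1. U lies on line SG with SU:UG = -3:4 ⇒ U = (-3, 4)
2. J lies on line GU with GJ:JU = 3:1 ⇒ J = (-2, 3)
3. R is the midpoint of SG ⇒ R = (1/2, 1/2)
2·[HYJ] = -12, 2·[RYU] = -21
[HYJ]:[RYU] = -12:-21 = 4/7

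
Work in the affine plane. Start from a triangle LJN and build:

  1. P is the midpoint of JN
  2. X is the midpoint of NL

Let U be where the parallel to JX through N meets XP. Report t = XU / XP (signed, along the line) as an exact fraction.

t = 2

Choose coordinates L = (0, 0), J = (1, 0), N = (0, 1).
1. P is the midpoint of JN ⇒ P = (1/2, 1/2)
2. X is the midpoint of NL ⇒ X = (0, 1/2)
through N parallel to JX: direction (-1, 1/2); meets XP at U = (1, 1/2)
U = X + t·(P−X) with t = 2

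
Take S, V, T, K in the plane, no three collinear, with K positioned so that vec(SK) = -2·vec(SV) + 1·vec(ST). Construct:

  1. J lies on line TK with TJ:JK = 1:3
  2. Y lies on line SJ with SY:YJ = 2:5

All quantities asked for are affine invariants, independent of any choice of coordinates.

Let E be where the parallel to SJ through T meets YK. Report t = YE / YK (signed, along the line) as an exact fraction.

t = -1/3

Assign S = (0, 0), V = (1, 0), T = (0, 1), K = (-2, 1) — the answer is frame-independent, so this choice is without loss of generality.
1. J lies on line TK with TJ:JK = 1:3 ⇒ J = (-1/2, 1)
2. Y lies on line SJ with SY:YJ = 2:5 ⇒ Y = (-1/7, 2/7)
through T parallel to SJ: direction (-1/2, 1); meets YK at E = (10/21, 1/21)
E = Y + t·(K−Y) with t = -1/3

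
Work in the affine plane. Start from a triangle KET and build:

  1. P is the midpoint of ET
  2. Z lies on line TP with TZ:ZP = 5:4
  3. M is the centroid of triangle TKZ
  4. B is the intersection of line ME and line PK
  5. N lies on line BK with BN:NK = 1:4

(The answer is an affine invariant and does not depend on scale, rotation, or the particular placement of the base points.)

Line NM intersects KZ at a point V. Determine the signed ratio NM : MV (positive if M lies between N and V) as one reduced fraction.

Set K = (0, 0), E = (1, 0), T = (0, 1); any affine frame gives the same invariant.
1. P is the midpoint of ET ⇒ P = (1/2, 1/2)
2. Z lies on line TP with TZ:ZP = 5:4 ⇒ Z = (5/18, 13/18)
3. M is the centroid of triangle TKZ ⇒ M = (5/54, 31/54)
4. B is the intersection of line ME and line PK ⇒ B = (31/80, 31/80)
5. N lies on line BK with BN:NK = 1:4 ⇒ N = (31/100, 31/100)
line NM meets KZ at V = (2015/11196, 5239/11196)
M = N + t·(V−N) with t = 311/186, so NM:MV = 311/186:-125/186

NM:MV = -311/125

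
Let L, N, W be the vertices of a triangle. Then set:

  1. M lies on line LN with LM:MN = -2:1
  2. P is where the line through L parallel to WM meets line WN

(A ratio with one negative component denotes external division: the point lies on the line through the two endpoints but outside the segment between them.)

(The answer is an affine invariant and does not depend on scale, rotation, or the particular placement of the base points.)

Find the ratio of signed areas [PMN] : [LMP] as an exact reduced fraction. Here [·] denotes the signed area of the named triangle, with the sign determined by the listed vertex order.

Set L = (0, 0), N = (1, 0), W = (0, 1); any affine frame gives the same invariant.
1. M lies on line LN with LM:MN = -2:1 ⇒ M = (2, 0)
2. P is where the line through L parallel to WM meets line WN ⇒ P = (2, -1)
2·[PMN] = 1, 2·[LMP] = -2
[PMN]:[LMP] = 1:-2 = -1/2

[PMN]:[LMP] = -1/2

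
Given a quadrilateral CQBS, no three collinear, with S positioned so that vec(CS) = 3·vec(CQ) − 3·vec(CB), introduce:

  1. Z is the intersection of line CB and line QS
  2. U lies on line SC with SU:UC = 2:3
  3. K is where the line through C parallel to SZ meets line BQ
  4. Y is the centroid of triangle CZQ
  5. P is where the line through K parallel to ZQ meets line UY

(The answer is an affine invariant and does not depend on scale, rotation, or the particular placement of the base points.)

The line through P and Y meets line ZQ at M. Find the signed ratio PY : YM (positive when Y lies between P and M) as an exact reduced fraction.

PY:YM = 2

Work in coordinates with C = (0, 0), Q = (1, 0), B = (0, 1), S = (3, -3).
1. Z is the intersection of line CB and line QS ⇒ Z = (0, 3/2)
2. U lies on line SC with SU:UC = 2:3 ⇒ U = (9/5, -9/5)
3. K is where the line through C parallel to SZ meets line BQ ⇒ K = (-2, 3)
4. Y is the centroid of triangle CZQ ⇒ Y = (1/3, 1/2)
5. P is where the line through K parallel to ZQ meets line UY ⇒ P = (15, -45/2)
line PY meets ZQ at M = (-7, 12)
Y = P + t·(M−P) with t = 2/3, so PY:YM = 2/3:1/3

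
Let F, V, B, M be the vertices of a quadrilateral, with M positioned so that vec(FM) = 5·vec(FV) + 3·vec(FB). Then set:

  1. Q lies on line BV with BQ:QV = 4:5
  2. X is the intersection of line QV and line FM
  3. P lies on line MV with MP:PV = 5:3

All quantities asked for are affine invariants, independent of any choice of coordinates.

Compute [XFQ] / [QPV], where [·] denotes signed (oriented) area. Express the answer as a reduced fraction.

Work in coordinates with F = (0, 0), V = (1, 0), B = (0, 1), M = (5, 3).
1. Q lies on line BV with BQ:QV = 4:5 ⇒ Q = (4/9, 5/9)
2. X is the intersection of line QV and line FM ⇒ X = (5/8, 3/8)
3. P lies on line MV with MP:PV = 5:3 ⇒ P = (5/2, 9/8)
2·[XFQ] = -13/72, 2·[QPV] = -35/24
[XFQ]:[QPV] = -13/72:-35/24 = 13/105

[XFQ]:[QPV] = 13/105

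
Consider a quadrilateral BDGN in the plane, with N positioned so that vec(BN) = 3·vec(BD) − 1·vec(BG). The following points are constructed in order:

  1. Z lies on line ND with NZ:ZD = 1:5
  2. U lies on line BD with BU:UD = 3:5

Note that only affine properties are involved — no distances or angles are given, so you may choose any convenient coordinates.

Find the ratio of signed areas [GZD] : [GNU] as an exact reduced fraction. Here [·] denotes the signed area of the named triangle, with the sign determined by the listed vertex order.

Set B = (0, 0), D = (1, 0), G = (0, 1), N = (3, -1); any affine frame gives the same invariant.
1. Z lies on line ND with NZ:ZD = 1:5 ⇒ Z = (8/3, -5/6)
2. U lies on line BD with BU:UD = 3:5 ⇒ U = (3/8, 0)
2·[GZD] = -5/6, 2·[GNU] = -9/4
[GZD]:[GNU] = -5/6:-9/4 = 10/27

[GZD]:[GNU] = 10/27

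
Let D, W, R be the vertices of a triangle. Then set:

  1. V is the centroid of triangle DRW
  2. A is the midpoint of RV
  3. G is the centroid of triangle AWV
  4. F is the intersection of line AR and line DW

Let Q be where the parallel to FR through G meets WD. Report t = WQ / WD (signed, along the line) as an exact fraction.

Set D = (0, 0), W = (1, 0), R = (0, 1); any affine frame gives the same invariant.
1. V is the centroid of triangle DRW ⇒ V = (1/3, 1/3)
2. A is the midpoint of RV ⇒ A = (1/6, 2/3)
3. G is the centroid of triangle AWV ⇒ G = (1/2, 1/3)
4. F is the intersection of line AR and line DW ⇒ F = (1/2, 0)
through G parallel to FR: direction (-1/2, 1); meets WD at Q = (2/3, 0)
Q = W + t·(D−W) with t = 1/3

t = 1/3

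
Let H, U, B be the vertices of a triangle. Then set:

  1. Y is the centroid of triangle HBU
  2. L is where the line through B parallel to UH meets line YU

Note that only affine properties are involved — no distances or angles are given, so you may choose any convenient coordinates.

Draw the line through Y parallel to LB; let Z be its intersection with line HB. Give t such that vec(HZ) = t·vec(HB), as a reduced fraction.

Set H = (0, 0), U = (1, 0), B = (0, 1); any affine frame gives the same invariant.
1. Y is the centroid of triangle HBU ⇒ Y = (1/3, 1/3)
2. L is where the line through B parallel to UH meets line YU ⇒ L = (-1, 1)
through Y parallel to LB: direction (1, 0); meets HB at Z = (0, 1/3)
Z = H + t·(B−H) with t = 1/3

t = 1/3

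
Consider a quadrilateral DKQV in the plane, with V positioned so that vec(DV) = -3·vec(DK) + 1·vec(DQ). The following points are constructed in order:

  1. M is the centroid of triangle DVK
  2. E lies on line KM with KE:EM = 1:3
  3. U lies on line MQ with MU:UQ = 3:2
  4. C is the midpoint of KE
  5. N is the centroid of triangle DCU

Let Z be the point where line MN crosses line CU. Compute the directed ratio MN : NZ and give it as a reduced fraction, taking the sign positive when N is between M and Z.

MN:NZ = 181/71

Set D = (0, 0), K = (1, 0), Q = (0, 1), V = (-3, 1); any affine frame gives the same invariant.
1. M is the centroid of triangle DVK ⇒ M = (-2/3, 1/3)
2. E lies on line KM with KE:EM = 1:3 ⇒ E = (7/12, 1/12)
3. U lies on line MQ with MU:UQ = 3:2 ⇒ U = (-4/15, 11/15)
4. C is the midpoint of KE ⇒ C = (19/24, 1/24)
5. N is the centroid of triangle DCU ⇒ N = (7/40, 31/120)
line MN meets CU at Z = (2743/5430, 1243/5430)
N = M + t·(Z−M) with t = 181/252, so MN:NZ = 181/252:71/252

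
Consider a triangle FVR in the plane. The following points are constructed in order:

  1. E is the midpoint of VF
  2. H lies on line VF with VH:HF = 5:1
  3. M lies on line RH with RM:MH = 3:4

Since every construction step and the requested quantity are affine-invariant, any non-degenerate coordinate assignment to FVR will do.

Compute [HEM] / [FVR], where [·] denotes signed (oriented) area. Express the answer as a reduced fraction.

[HEM]:[FVR] = 4/21

Set F = (0, 0), V = (1, 0), R = (0, 1); any affine frame gives the same invariant.
1. E is the midpoint of VF ⇒ E = (1/2, 0)
2. H lies on line VF with VH:HF = 5:1 ⇒ H = (1/6, 0)
3. M lies on line RH with RM:MH = 3:4 ⇒ M = (1/14, 4/7)
2·[HEM] = 4/21, 2·[FVR] = 1
[HEM]:[FVR] = 4/21:1 = 4/21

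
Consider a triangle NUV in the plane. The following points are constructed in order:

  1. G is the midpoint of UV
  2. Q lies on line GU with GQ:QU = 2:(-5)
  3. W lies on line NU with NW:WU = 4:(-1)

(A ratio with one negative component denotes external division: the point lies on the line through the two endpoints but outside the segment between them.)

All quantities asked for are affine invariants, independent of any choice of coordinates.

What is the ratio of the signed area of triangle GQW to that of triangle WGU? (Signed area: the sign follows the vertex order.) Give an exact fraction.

Work in coordinates with N = (0, 0), U = (1, 0), V = (0, 1).
1. G is the midpoint of UV ⇒ G = (1/2, 1/2)
2. Q lies on line GU with GQ:QU = 2:(-5) ⇒ Q = (1/6, 5/6)
3. W lies on line NU with NW:WU = 4:(-1) ⇒ W = (4/3, 0)
2·[GQW] = -1/9, 2·[WGU] = 1/6
[GQW]:[WGU] = -1/9:1/6 = -2/3

[GQW]:[WGU] = -2/3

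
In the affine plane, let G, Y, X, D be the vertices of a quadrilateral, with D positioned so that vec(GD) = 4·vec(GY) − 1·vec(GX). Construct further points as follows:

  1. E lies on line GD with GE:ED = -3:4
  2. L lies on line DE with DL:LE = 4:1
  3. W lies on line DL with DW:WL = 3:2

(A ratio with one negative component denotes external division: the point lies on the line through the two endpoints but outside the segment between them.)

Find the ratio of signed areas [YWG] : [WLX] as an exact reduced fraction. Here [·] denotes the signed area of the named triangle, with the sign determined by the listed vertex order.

[YWG]:[WLX] = -23/128

Work in coordinates with G = (0, 0), Y = (1, 0), X = (0, 1), D = (4, -1).
1. E lies on line GD with GE:ED = -3:4 ⇒ E = (-12, 3)
2. L lies on line DE with DL:LE = 4:1 ⇒ L = (-44/5, 11/5)
3. W lies on line DL with DW:WL = 3:2 ⇒ W = (-92/25, 23/25)
2·[YWG] = 23/25, 2·[WLX] = -128/25
[YWG]:[WLX] = 23/25:-128/25 = -23/128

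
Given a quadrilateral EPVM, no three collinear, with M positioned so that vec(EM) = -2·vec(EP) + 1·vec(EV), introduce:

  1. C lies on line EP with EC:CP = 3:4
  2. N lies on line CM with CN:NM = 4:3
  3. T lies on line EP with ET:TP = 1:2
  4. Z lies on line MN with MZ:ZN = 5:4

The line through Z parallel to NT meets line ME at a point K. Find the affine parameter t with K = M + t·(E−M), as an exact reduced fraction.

Set E = (0, 0), P = (1, 0), V = (0, 1), M = (-2, 1); any affine frame gives the same invariant.
1. C lies on line EP with EC:CP = 3:4 ⇒ C = (3/7, 0)
2. N lies on line CM with CN:NM = 4:3 ⇒ N = (-47/49, 4/7)
3. T lies on line EP with ET:TP = 1:2 ⇒ T = (1/3, 0)
4. Z lies on line MN with MZ:ZN = 5:4 ⇒ Z = (-209/147, 16/21)
through Z parallel to NT: direction (190/147, -4/7); meets ME at K = (-76/33, 38/33)
K = M + t·(E−M) with t = -5/33

t = -5/33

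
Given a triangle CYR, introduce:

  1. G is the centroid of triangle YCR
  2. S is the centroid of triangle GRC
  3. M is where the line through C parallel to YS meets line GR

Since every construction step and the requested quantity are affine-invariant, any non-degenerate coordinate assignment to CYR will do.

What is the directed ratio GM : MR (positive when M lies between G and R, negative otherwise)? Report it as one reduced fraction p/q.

GM:MR = -1/2

Choose coordinates C = (0, 0), Y = (1, 0), R = (0, 1).
1. G is the centroid of triangle YCR ⇒ G = (1/3, 1/3)
2. S is the centroid of triangle GRC ⇒ S = (1/9, 4/9)
3. M is where the line through C parallel to YS meets line GR ⇒ M = (2/3, -1/3)
M = G + t·(R−G) with t = -1, so GM:MR = t:(1−t) = -1:2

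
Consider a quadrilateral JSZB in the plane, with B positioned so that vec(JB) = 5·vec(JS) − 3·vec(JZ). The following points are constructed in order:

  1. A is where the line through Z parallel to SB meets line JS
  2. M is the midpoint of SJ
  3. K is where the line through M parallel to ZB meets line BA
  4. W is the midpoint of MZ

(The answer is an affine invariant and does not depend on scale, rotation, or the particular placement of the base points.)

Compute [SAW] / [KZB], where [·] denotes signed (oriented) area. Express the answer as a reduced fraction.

[SAW]:[KZB] = -1/18

Assign J = (0, 0), S = (1, 0), Z = (0, 1), B = (5, -3) — the answer is frame-independent, so this choice is without loss of generality.
1. A is where the line through Z parallel to SB meets line JS ⇒ A = (4/3, 0)
2. M is the midpoint of SJ ⇒ M = (1/2, 0)
3. K is where the line through M parallel to ZB meets line BA ⇒ K = (38, -30)
4. W is the midpoint of MZ ⇒ W = (1/4, 1/2)
2·[SAW] = 1/6, 2·[KZB] = -3
[SAW]:[KZB] = 1/6:-3 = -1/18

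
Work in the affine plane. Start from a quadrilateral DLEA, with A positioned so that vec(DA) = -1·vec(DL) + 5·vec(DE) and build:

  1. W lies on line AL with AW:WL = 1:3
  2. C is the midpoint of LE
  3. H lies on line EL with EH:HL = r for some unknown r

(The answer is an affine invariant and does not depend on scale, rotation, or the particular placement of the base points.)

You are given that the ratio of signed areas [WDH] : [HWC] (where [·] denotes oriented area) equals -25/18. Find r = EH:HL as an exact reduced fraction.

Choose coordinates D = (0, 0), L = (1, 0), E = (0, 1), A = (-1, 5).
1. W lies on line AL with AW:WL = 1:3 ⇒ W = (-1/2, 15/4)
2. C is the midpoint of LE ⇒ C = (1/2, 1/2)
3. With EH:HL = r, write λ = r/(r+1) so H = E + λ·(L−E); H is affine-linear in λ
Every point depending on H is an affine combination of H and λ-independent points, so each such coordinate is linear in λ; the λ² term in each signed area is a multiple of (L−E)×(L−E) = 0, so 2·[WDH] and 2·[HWC] are each linear in λ. Evaluating at λ=0 and λ=1:
  2·[WDH] = 13/4·λ + 1/2,   2·[HWC] = 9/4·λ − 9/8
So [WDH]:[HWC] = (13/4·λ + 1/2) / (9/4·λ − 9/8). Setting this equal to -25/18:
  13/4·λ + 1/2 = -25/18·(9/4·λ − 9/8)  ⇒  λ = 1/6
Then r = λ/(1−λ) = (1/6)/(5/6) = 1/5. Check: with r = 1/5, H = (1/6, 5/6) and [WDH]:[HWC] = -25/18 as required.

r = 1/5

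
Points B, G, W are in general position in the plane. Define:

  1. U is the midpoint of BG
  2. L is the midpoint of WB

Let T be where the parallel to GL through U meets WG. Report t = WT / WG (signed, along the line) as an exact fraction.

t = 3/2

Choose coordinates B = (0, 0), G = (1, 0), W = (0, 1).
1. U is the midpoint of BG ⇒ U = (1/2, 0)
2. L is the midpoint of WB ⇒ L = (0, 1/2)
through U parallel to GL: direction (-1, 1/2); meets WG at T = (3/2, -1/2)
T = W + t·(G−W) with t = 3/2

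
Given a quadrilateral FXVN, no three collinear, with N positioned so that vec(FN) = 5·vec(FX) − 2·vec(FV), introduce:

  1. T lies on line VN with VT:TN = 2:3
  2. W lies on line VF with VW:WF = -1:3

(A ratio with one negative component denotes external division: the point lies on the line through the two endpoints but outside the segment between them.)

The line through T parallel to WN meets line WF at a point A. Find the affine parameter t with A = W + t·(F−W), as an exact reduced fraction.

t = 1/5

Assign F = (0, 0), X = (1, 0), V = (0, 1), N = (5, -2) — the answer is frame-independent, so this choice is without loss of generality.
1. T lies on line VN with VT:TN = 2:3 ⇒ T = (2, -1/5)
2. W lies on line VF with VW:WF = -1:3 ⇒ W = (0, 3/2)
through T parallel to WN: direction (5, -7/2); meets WF at A = (0, 6/5)
A = W + t·(F−W) with t = 1/5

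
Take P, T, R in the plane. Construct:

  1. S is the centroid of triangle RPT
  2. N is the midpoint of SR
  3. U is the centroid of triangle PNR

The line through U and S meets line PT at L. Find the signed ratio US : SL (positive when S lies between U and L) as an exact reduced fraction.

Work in coordinates with P = (0, 0), T = (1, 0), R = (0, 1).
1. S is the centroid of triangle RPT ⇒ S = (1/3, 1/3)
2. N is the midpoint of SR ⇒ N = (1/6, 2/3)
3. U is the centroid of triangle PNR ⇒ U = (1/18, 5/9)
line US meets PT at L = (3/4, 0)
S = U + t·(L−U) with t = 2/5, so US:SL = 2/5:3/5

US:SL = 2/3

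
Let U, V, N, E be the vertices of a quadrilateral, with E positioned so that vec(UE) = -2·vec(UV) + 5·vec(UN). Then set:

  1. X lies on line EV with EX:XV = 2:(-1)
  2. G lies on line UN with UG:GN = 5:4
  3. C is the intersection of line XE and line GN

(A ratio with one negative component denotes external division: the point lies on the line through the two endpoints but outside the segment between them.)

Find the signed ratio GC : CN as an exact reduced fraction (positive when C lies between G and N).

Assign U = (0, 0), V = (1, 0), N = (0, 1), E = (-2, 5) — the answer is frame-independent, so this choice is without loss of generality.
1. X lies on line EV with EX:XV = 2:(-1) ⇒ X = (4, -5)
2. G lies on line UN with UG:GN = 5:4 ⇒ G = (0, 5/9)
3. C is the intersection of line XE and line GN ⇒ C = (0, 5/3)
C = G + t·(N−G) with t = 5/2, so GC:CN = t:(1−t) = 5/2:-3/2

GC:CN = -5/3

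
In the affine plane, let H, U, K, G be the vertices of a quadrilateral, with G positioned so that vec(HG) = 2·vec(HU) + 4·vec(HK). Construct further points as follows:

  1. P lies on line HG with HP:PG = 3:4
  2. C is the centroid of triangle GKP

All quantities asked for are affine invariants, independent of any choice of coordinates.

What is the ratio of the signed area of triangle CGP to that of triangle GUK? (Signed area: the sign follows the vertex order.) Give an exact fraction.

[CGP]:[GUK] = 8/105

Set H = (0, 0), U = (1, 0), K = (0, 1), G = (2, 4); any affine frame gives the same invariant.
1. P lies on line HG with HP:PG = 3:4 ⇒ P = (6/7, 12/7)
2. C is the centroid of triangle GKP ⇒ C = (20/21, 47/21)
2·[CGP] = -8/21, 2·[GUK] = -5
[CGP]:[GUK] = -8/21:-5 = 8/105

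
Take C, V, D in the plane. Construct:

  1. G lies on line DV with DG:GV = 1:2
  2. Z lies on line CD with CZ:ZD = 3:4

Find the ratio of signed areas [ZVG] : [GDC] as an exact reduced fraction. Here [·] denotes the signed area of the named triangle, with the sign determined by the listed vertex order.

Set C = (0, 0), V = (1, 0), D = (0, 1); any affine frame gives the same invariant.
1. G lies on line DV with DG:GV = 1:2 ⇒ G = (1/3, 2/3)
2. Z lies on line CD with CZ:ZD = 3:4 ⇒ Z = (0, 3/7)
2·[ZVG] = 8/21, 2·[GDC] = 1/3
[ZVG]:[GDC] = 8/21:1/3 = 8/7

[ZVG]:[GDC] = 8/7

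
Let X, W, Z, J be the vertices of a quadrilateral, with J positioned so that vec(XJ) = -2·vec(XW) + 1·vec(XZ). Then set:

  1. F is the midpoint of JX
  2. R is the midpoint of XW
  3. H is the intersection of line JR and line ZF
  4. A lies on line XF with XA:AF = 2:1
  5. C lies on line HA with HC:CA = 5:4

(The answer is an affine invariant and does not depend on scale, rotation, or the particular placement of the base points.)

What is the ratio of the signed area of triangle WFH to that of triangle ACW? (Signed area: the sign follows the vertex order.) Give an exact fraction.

Work in coordinates with X = (0, 0), W = (1, 0), Z = (0, 1), J = (-2, 1).
1. F is the midpoint of JX ⇒ F = (-1, 1/2)
2. R is the midpoint of XW ⇒ R = (1/2, 0)
3. H is the intersection of line JR and line ZF ⇒ H = (-8/9, 5/9)
4. A lies on line XF with XA:AF = 2:1 ⇒ A = (-2/3, 1/3)
5. C lies on line HA with HC:CA = 5:4 ⇒ C = (-62/81, 35/81)
2·[WFH] = -1/6, 2·[ACW] = -32/243
[WFH]:[ACW] = -1/6:-32/243 = 81/64

[WFH]:[ACW] = 81/64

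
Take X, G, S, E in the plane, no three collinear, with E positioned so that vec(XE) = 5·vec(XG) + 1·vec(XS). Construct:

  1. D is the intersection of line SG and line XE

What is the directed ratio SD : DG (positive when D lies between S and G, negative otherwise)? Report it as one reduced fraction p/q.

Set X = (0, 0), G = (1, 0), S = (0, 1), E = (5, 1); any affine frame gives the same invariant.
1. D is the intersection of line SG and line XE ⇒ D = (5/6, 1/6)
D = S + t·(G−S) with t = 5/6, so SD:DG = t:(1−t) = 5/6:1/6

SD:DG = 5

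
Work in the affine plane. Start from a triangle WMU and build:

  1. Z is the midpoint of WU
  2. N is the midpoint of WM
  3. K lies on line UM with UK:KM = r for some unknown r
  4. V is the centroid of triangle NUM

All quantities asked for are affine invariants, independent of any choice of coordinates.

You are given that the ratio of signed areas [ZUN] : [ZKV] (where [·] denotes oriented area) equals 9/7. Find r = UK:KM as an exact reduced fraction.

r = 1/5

Work in coordinates with W = (0, 0), M = (1, 0), U = (0, 1).
1. Z is the midpoint of WU ⇒ Z = (0, 1/2)
2. N is the midpoint of WM ⇒ N = (1/2, 0)
3. With UK:KM = r, write λ = r/(r+1) so K = U + λ·(M−U); K is affine-linear in λ
4. V is the centroid of triangle NUM ⇒ V = (1/2, 1/3)
Every point depending on K is an affine combination of K and λ-independent points, so each such coordinate is linear in λ; the λ² term in each signed area is a multiple of (M−U)×(M−U) = 0, so 2·[ZUN] and 2·[ZKV] are each linear in λ. Evaluating at λ=0 and λ=1:
  2·[ZUN] = -1/4,   2·[ZKV] = 1/3·λ − 1/4
So [ZUN]:[ZKV] = (-1/4) / (1/3·λ − 1/4). Setting this equal to 9/7:
  -1/4 = 9/7·(1/3·λ − 1/4)  ⇒  λ = 1/6
Then r = λ/(1−λ) = (1/6)/(5/6) = 1/5. Check: with r = 1/5, K = (1/6, 5/6) and [ZUN]:[ZKV] = 9/7 as required.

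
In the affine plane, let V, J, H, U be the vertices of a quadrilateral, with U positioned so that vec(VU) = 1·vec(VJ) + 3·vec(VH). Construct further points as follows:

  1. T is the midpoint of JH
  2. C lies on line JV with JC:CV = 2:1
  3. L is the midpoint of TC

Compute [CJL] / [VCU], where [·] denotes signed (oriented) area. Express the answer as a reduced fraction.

Work in coordinates with V = (0, 0), J = (1, 0), H = (0, 1), U = (1, 3).
1. T is the midpoint of JH ⇒ T = (1/2, 1/2)
2. C lies on line JV with JC:CV = 2:1 ⇒ C = (1/3, 0)
3. L is the midpoint of TC ⇒ L = (5/12, 1/4)
2·[CJL] = 1/6, 2·[VCU] = 1
[CJL]:[VCU] = 1/6:1 = 1/6

[CJL]:[VCU] = 1/6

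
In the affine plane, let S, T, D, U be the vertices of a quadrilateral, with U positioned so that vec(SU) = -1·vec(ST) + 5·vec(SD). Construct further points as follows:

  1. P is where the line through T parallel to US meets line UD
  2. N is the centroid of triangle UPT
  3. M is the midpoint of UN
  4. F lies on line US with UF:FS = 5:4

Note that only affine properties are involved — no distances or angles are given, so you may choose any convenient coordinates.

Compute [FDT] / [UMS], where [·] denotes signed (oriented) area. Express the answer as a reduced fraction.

Choose coordinates S = (0, 0), T = (1, 0), D = (0, 1), U = (-1, 5).
1. P is where the line through T parallel to US meets line UD ⇒ P = (4, -15)
2. N is the centroid of triangle UPT ⇒ N = (4/3, -10/3)
3. M is the midpoint of UN ⇒ M = (1/6, 5/6)
4. F lies on line US with UF:FS = 5:4 ⇒ F = (-4/9, 20/9)
2·[FDT] = 7/9, 2·[UMS] = -5/3
[FDT]:[UMS] = 7/9:-5/3 = -7/15

[FDT]:[UMS] = -7/15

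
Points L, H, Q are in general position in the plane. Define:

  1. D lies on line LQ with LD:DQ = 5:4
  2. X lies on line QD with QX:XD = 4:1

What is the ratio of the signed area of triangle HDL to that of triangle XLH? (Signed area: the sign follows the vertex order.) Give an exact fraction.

Set L = (0, 0), H = (1, 0), Q = (0, 1); any affine frame gives the same invariant.
1. D lies on line LQ with LD:DQ = 5:4 ⇒ D = (0, 5/9)
2. X lies on line QD with QX:XD = 4:1 ⇒ X = (0, 29/45)
2·[HDL] = 5/9, 2·[XLH] = 29/45
[HDL]:[XLH] = 5/9:29/45 = 25/29

[HDL]:[XLH] = 25/29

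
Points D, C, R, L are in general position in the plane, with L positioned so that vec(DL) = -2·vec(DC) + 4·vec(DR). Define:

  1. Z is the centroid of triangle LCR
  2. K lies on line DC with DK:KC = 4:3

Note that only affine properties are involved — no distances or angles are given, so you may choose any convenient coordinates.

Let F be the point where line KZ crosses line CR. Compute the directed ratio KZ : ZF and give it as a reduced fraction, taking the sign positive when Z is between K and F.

KZ:ZF = -16/7

Choose coordinates D = (0, 0), C = (1, 0), R = (0, 1), L = (-2, 4).
1. Z is the centroid of triangle LCR ⇒ Z = (-1/3, 5/3)
2. K lies on line DC with DK:KC = 4:3 ⇒ K = (4/7, 0)
line KZ meets CR at F = (1/16, 15/16)
Z = K + t·(F−K) with t = 16/9, so KZ:ZF = 16/9:-7/9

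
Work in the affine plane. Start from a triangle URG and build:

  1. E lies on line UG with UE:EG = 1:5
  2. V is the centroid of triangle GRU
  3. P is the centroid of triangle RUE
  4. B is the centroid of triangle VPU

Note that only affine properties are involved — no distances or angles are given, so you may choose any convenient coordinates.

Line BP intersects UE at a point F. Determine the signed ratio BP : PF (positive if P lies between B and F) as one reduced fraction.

Assign U = (0, 0), R = (1, 0), G = (0, 1) — the answer is frame-independent, so this choice is without loss of generality.
1. E lies on line UG with UE:EG = 1:5 ⇒ E = (0, 1/6)
2. V is the centroid of triangle GRU ⇒ V = (1/3, 1/3)
3. P is the centroid of triangle RUE ⇒ P = (1/3, 1/18)
4. B is the centroid of triangle VPU ⇒ B = (2/9, 7/54)
line BP meets UE at F = (0, 5/18)
P = B + t·(F−B) with t = -1/2, so BP:PF = -1/2:3/2

BP:PF = -1/3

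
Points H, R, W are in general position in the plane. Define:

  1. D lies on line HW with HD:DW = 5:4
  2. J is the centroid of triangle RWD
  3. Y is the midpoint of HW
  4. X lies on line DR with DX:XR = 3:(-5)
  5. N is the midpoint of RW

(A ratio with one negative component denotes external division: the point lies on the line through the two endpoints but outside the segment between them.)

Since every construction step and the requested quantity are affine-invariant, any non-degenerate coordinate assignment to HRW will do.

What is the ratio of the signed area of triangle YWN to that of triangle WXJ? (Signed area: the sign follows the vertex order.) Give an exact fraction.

[YWN]:[WXJ] = -27/64

Choose coordinates H = (0, 0), R = (1, 0), W = (0, 1).
1. D lies on line HW with HD:DW = 5:4 ⇒ D = (0, 5/9)
2. J is the centroid of triangle RWD ⇒ J = (1/3, 14/27)
3. Y is the midpoint of HW ⇒ Y = (0, 1/2)
4. X lies on line DR with DX:XR = 3:(-5) ⇒ X = (-3/2, 25/18)
5. N is the midpoint of RW ⇒ N = (1/2, 1/2)
2·[YWN] = -1/4, 2·[WXJ] = 16/27
[YWN]:[WXJ] = -1/4:16/27 = -27/64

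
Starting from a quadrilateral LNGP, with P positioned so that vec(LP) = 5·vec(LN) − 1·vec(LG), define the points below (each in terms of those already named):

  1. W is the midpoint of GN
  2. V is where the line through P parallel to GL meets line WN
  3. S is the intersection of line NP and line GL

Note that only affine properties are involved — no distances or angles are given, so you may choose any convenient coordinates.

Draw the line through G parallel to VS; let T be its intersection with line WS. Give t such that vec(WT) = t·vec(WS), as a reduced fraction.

t = -1/9

Work in coordinates with L = (0, 0), N = (1, 0), G = (0, 1), P = (5, -1).
1. W is the midpoint of GN ⇒ W = (1/2, 1/2)
2. V is where the line through P parallel to GL meets line WN ⇒ V = (5, -4)
3. S is the intersection of line NP and line GL ⇒ S = (0, 1/4)
through G parallel to VS: direction (-5, 17/4); meets WS at T = (5/9, 19/36)
T = W + t·(S−W) with t = -1/9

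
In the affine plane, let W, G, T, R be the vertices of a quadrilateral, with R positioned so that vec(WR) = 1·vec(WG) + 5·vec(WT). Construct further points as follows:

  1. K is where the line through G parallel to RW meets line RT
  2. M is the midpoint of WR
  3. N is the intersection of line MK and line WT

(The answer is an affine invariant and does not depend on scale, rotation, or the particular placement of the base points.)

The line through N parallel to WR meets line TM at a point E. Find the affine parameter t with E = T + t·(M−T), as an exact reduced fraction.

t = 6/11

Set W = (0, 0), G = (1, 0), T = (0, 1), R = (1, 5); any affine frame gives the same invariant.
1. K is where the line through G parallel to RW meets line RT ⇒ K = (6, 25)
2. M is the midpoint of WR ⇒ M = (1/2, 5/2)
3. N is the intersection of line MK and line WT ⇒ N = (0, 5/11)
through N parallel to WR: direction (1, 5); meets TM at E = (3/11, 20/11)
E = T + t·(M−T) with t = 6/11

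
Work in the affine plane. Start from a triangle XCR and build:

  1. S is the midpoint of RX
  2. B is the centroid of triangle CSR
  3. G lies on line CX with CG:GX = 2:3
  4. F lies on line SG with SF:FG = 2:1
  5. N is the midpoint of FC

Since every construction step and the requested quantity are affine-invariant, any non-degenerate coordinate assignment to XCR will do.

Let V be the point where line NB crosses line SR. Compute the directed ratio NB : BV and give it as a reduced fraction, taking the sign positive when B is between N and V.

NB:BV = 11/10

Work in coordinates with X = (0, 0), C = (1, 0), R = (0, 1).
1. S is the midpoint of RX ⇒ S = (0, 1/2)
2. B is the centroid of triangle CSR ⇒ B = (1/3, 1/2)
3. G lies on line CX with CG:GX = 2:3 ⇒ G = (3/5, 0)
4. F lies on line SG with SF:FG = 2:1 ⇒ F = (2/5, 1/6)
5. N is the midpoint of FC ⇒ N = (7/10, 1/12)
line NB meets SR at V = (0, 29/33)
B = N + t·(V−N) with t = 11/21, so NB:BV = 11/21:10/21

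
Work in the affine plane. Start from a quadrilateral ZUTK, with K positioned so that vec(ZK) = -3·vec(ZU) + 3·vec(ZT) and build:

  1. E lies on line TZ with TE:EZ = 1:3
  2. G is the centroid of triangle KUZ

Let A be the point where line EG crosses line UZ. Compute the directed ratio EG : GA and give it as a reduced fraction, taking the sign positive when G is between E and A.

Choose coordinates Z = (0, 0), U = (1, 0), T = (0, 1), K = (-3, 3).
1. E lies on line TZ with TE:EZ = 1:3 ⇒ E = (0, 3/4)
2. G is the centroid of triangle KUZ ⇒ G = (-2/3, 1)
line EG meets UZ at A = (2, 0)
G = E + t·(A−E) with t = -1/3, so EG:GA = -1/3:4/3

EG:GA = -1/4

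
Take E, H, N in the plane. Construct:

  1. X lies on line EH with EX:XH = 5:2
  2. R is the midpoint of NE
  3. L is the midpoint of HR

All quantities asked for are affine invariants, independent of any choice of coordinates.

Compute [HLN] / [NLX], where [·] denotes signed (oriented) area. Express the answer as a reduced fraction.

[HLN]:[NLX] = -7

Set E = (0, 0), H = (1, 0), N = (0, 1); any affine frame gives the same invariant.
1. X lies on line EH with EX:XH = 5:2 ⇒ X = (5/7, 0)
2. R is the midpoint of NE ⇒ R = (0, 1/2)
3. L is the midpoint of HR ⇒ L = (1/2, 1/4)
2·[HLN] = -1/4, 2·[NLX] = 1/28
[HLN]:[NLX] = -1/4:1/28 = -7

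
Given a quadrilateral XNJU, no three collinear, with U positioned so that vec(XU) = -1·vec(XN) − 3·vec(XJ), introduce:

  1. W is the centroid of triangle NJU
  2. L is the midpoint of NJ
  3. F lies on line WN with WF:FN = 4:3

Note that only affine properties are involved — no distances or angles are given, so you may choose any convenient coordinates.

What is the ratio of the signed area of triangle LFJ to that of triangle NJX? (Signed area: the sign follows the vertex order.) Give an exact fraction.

Assign X = (0, 0), N = (1, 0), J = (0, 1), U = (-1, -3) — the answer is frame-independent, so this choice is without loss of generality.
1. W is the centroid of triangle NJU ⇒ W = (0, -2/3)
2. L is the midpoint of NJ ⇒ L = (1/2, 1/2)
3. F lies on line WN with WF:FN = 4:3 ⇒ F = (4/7, -2/7)
2·[LFJ] = -5/14, 2·[NJX] = 1
[LFJ]:[NJX] = -5/14:1 = -5/14

[LFJ]:[NJX] = -5/14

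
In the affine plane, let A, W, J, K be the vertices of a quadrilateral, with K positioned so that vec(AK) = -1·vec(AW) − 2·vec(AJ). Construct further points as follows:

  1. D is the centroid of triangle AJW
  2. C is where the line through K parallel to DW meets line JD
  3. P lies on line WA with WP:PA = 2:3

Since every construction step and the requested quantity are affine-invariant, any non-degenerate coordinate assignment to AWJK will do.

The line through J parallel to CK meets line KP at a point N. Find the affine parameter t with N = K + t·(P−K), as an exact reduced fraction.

t = 5/4

Work in coordinates with A = (0, 0), W = (1, 0), J = (0, 1), K = (-1, -2).
1. D is the centroid of triangle AJW ⇒ D = (1/3, 1/3)
2. C is where the line through K parallel to DW meets line JD ⇒ C = (7/3, -11/3)
3. P lies on line WA with WP:PA = 2:3 ⇒ P = (3/5, 0)
through J parallel to CK: direction (-10/3, 5/3); meets KP at N = (1, 1/2)
N = K + t·(P−K) with t = 5/4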